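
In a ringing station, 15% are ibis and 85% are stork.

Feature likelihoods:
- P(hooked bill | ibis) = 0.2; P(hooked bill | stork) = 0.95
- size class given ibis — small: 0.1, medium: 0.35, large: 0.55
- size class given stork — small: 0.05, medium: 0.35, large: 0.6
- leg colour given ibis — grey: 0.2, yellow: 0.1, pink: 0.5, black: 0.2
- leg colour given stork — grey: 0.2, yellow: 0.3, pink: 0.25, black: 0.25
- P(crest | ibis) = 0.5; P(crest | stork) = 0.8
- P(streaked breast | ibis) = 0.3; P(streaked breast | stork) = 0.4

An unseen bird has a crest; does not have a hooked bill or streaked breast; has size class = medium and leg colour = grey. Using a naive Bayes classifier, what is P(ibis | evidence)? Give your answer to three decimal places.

0.673

ibis: 0.15 × (1−0.2) × 0.35 × 0.2 × 0.5 × (1−0.3) = 0.00294
stork: 0.85 × (1−0.95) × 0.35 × 0.2 × 0.8 × (1−0.4) = 0.001428
P(ibis | x) = 0.00294 / 0.004368 ≈ 0.673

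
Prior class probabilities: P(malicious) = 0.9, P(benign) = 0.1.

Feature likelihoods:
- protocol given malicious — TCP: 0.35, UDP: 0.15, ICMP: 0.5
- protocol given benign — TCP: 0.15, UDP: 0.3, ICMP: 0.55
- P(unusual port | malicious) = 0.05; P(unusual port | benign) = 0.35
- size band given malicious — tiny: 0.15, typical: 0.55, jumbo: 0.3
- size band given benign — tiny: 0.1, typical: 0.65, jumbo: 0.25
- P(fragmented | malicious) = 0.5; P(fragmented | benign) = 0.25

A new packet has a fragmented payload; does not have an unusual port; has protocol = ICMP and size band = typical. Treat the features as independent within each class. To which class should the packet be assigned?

malicious

malicious: 0.9 × 0.5 × (1−0.05) × 0.55 × 0.5 = 0.1175625
benign: 0.1 × 0.55 × (1−0.35) × 0.65 × 0.25 = 0.005809375
Highest score → malicious.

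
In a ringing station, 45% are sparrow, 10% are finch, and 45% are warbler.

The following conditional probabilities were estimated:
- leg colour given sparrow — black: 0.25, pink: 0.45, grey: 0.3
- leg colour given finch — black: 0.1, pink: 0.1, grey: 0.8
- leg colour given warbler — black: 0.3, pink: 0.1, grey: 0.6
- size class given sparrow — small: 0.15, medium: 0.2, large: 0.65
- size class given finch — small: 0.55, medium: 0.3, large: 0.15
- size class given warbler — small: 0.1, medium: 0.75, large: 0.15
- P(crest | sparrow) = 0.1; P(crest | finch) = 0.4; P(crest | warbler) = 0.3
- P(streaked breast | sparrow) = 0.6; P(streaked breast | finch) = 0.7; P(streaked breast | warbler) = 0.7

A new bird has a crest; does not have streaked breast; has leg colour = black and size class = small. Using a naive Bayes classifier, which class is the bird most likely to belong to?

warbler

sparrow: 0.45 × 0.25 × 0.15 × 0.1 × (1−0.6) = 0.000675
finch: 0.1 × 0.1 × 0.55 × 0.4 × (1−0.7) = 0.00066
warbler: 0.45 × 0.3 × 0.1 × 0.3 × (1−0.7) = 0.001215
Highest score → warbler.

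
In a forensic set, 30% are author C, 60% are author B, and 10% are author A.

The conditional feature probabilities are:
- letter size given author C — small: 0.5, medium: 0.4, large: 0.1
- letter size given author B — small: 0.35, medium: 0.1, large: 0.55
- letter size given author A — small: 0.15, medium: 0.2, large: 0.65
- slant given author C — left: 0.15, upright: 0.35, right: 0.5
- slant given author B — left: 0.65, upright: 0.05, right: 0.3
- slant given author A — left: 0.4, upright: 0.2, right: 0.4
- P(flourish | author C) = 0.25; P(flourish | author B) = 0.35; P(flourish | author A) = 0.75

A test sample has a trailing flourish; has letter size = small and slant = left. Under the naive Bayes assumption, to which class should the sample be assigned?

author B

author C: 0.3 × 0.5 × 0.15 × 0.25 = 0.005625
author B: 0.6 × 0.35 × 0.65 × 0.35 = 0.047775
author A: 0.1 × 0.15 × 0.4 × 0.75 = 0.0045
Highest score → author B.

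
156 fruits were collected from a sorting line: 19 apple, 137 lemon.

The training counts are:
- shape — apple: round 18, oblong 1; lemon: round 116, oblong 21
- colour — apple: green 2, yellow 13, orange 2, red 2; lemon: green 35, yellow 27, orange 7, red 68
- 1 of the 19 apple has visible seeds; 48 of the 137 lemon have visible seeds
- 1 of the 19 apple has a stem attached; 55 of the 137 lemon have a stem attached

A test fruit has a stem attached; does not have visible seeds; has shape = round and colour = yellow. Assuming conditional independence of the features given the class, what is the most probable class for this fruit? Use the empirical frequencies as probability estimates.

apple: (19/156) × (18/19) × (13/19) × (18/19) × (1/19) ≈ 0.00393643
lemon: (137/156) × (116/137) × (27/137) × (89/137) × (55/137) ≈ 0.0382198
Highest score → lemon.

lemon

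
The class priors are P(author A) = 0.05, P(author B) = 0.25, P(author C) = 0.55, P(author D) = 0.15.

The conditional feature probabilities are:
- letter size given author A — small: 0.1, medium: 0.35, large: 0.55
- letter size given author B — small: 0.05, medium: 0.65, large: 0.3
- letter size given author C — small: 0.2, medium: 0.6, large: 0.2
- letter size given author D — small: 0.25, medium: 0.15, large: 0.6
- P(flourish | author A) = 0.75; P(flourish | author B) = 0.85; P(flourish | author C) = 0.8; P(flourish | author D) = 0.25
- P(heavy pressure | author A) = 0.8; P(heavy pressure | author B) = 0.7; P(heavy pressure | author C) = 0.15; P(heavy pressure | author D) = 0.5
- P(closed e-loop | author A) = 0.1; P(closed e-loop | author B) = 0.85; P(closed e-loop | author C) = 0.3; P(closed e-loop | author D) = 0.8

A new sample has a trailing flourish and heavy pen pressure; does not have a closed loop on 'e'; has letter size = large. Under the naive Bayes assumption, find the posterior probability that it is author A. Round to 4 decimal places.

0.4495

author A: 0.05 × 0.55 × 0.75 × 0.8 × (1−0.1) = 0.01485
author B: 0.25 × 0.3 × 0.85 × 0.7 × (1−0.85) = 0.00669375
author C: 0.55 × 0.2 × 0.8 × 0.15 × (1−0.3) = 0.00924
author D: 0.15 × 0.6 × 0.25 × 0.5 × (1−0.8) = 0.00225
P(author A | x) = 0.01485 / 0.03303375 ≈ 0.4495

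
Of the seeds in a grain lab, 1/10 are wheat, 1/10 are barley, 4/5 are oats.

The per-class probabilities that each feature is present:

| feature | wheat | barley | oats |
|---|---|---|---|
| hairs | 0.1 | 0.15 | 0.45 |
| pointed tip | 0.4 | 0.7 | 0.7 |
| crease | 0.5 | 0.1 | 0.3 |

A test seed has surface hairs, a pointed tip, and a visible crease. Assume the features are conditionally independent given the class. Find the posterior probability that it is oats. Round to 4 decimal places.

0.9612

wheat: 0.1 × 0.1 × 0.4 × 0.5 = 0.002
barley: 0.1 × 0.15 × 0.7 × 0.1 = 0.00105
oats: 0.8 × 0.45 × 0.7 × 0.3 = 0.0756
P(oats | x) = 0.0756 / 0.07865 ≈ 0.9612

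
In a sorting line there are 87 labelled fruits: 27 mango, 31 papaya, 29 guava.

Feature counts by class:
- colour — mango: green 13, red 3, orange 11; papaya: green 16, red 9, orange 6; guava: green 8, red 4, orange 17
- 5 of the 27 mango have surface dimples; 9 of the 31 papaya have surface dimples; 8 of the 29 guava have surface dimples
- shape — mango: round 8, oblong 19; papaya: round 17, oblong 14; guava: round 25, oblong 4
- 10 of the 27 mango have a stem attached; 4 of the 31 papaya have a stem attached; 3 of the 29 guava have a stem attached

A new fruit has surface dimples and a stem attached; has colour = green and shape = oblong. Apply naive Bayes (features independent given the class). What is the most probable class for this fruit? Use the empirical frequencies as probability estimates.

mango: (27/87) × (13/27) × (5/27) × (19/27) × (10/27) ≈ 0.00721201
papaya: (31/87) × (16/31) × (9/31) × (14/31) × (4/31) ≈ 0.00311133
guava: (29/87) × (8/29) × (8/29) × (4/29) × (3/29) ≈ 0.000361949
Highest score → mango.

mango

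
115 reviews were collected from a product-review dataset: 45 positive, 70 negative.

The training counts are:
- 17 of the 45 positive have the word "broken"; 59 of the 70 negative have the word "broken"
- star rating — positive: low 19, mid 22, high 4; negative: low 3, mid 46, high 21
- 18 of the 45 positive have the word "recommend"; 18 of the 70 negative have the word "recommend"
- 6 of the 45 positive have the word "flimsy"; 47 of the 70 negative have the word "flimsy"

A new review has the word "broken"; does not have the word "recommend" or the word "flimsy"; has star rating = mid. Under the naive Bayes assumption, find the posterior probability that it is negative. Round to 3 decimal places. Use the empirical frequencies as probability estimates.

0.686

positive: (45/115) × (17/45) × (22/45) × (27/45) × (39/45) ≈ 0.0375807
negative: (70/115) × (59/70) × (46/70) × (52/70) × (23/70) ≈ 0.0822904
P(negative | x) = 0.0822904 / 0.1198711 ≈ 0.686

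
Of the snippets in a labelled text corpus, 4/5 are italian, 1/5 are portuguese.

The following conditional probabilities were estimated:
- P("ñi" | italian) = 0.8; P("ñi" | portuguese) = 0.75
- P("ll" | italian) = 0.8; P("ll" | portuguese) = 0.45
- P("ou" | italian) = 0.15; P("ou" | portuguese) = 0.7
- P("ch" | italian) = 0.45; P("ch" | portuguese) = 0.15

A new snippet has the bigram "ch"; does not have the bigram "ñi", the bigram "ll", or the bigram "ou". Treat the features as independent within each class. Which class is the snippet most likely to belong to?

italian

italian: 0.8 × (1−0.8) × (1−0.8) × (1−0.15) × 0.45 = 0.01224
portuguese: 0.2 × (1−0.75) × (1−0.45) × (1−0.7) × 0.15 = 0.0012375
Highest score → italian.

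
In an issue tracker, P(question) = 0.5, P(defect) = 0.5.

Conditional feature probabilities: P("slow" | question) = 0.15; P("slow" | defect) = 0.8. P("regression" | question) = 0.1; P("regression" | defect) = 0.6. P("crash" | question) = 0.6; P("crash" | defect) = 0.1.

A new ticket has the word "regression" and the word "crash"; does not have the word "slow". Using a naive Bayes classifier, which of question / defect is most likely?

question: 0.5 × (1−0.15) × 0.1 × 0.6 = 0.0255
defect: 0.5 × (1−0.8) × 0.6 × 0.1 = 0.006
Highest score → question.

question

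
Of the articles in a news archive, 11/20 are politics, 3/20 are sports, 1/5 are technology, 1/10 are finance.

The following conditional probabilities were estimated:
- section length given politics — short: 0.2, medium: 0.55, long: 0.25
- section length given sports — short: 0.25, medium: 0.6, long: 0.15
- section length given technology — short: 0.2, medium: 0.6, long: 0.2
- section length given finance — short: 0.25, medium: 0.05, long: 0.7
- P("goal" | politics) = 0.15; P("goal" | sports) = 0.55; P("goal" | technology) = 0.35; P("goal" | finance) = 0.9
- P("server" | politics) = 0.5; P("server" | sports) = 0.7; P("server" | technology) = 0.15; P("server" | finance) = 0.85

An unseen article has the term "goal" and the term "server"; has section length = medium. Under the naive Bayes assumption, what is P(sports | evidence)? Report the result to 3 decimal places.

politics: 0.55 × 0.55 × 0.15 × 0.5 = 0.0226875
sports: 0.15 × 0.6 × 0.55 × 0.7 = 0.03465
technology: 0.2 × 0.6 × 0.35 × 0.15 = 0.0063
finance: 0.1 × 0.05 × 0.9 × 0.85 = 0.003825
P(sports | x) = 0.03465 / 0.0674625 ≈ 0.514

0.514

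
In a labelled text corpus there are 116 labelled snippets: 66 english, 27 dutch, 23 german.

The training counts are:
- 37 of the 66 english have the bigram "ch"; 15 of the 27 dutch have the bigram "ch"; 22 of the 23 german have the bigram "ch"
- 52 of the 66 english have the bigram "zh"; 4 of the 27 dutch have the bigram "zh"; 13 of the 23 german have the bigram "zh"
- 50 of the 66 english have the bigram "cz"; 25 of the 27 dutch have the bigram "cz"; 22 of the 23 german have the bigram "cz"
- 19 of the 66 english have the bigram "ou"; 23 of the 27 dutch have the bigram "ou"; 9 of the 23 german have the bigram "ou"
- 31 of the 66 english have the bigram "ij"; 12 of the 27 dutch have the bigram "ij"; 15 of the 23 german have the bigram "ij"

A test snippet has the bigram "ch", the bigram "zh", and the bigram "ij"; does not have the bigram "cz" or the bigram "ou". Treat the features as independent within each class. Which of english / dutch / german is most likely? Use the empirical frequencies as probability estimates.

english: (66/116) × (37/66) × (52/66) × (16/66) × (47/66) × (31/66) ≈ 0.0203775
dutch: (27/116) × (15/27) × (4/27) × (2/27) × (4/27) × (12/27) ≈ 0.000093435
german: (23/116) × (22/23) × (13/23) × (1/23) × (14/23) × (15/23) ≈ 0.00185019
Highest score → english.

english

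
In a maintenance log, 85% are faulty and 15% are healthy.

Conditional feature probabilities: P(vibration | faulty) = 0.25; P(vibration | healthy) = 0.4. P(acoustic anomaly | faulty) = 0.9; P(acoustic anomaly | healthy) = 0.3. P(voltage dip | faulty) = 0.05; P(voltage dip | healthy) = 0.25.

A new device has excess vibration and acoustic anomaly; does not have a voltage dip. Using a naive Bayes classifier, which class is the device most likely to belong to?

faulty

faulty: 0.85 × 0.25 × 0.9 × (1−0.05) = 0.1816875
healthy: 0.15 × 0.4 × 0.3 × (1−0.25) = 0.0135
Highest score → faulty.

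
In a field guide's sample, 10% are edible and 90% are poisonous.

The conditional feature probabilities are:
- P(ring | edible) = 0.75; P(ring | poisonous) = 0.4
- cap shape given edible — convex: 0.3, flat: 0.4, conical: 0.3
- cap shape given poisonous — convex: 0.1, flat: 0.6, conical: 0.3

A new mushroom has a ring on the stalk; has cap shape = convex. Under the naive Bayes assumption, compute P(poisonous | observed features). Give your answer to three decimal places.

0.615

edible: 0.1 × 0.75 × 0.3 = 0.0225
poisonous: 0.9 × 0.4 × 0.1 = 0.036
P(poisonous | x) = 0.036 / 0.0585 ≈ 0.615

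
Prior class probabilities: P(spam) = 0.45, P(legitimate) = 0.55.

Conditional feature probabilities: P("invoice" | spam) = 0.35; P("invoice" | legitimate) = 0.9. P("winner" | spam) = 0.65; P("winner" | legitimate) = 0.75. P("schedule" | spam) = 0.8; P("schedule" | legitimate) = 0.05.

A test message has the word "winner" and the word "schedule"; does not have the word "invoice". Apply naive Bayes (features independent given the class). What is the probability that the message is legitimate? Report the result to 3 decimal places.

spam: 0.45 × (1−0.35) × 0.65 × 0.8 = 0.1521
legitimate: 0.55 × (1−0.9) × 0.75 × 0.05 = 0.0020625
P(legitimate | x) = 0.0020625 / 0.1541625 ≈ 0.013

0.013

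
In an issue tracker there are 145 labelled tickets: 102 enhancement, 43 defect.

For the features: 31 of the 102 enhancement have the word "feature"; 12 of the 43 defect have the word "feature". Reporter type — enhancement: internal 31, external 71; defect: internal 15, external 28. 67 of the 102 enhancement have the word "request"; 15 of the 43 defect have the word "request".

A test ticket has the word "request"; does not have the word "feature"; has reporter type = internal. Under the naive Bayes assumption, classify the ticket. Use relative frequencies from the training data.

enhancement

enhancement: (102/145) × (71/102) × (31/102) × (67/102) ≈ 0.0977522
defect: (43/145) × (31/43) × (15/43) × (15/43) ≈ 0.0260159
Highest score → enhancement.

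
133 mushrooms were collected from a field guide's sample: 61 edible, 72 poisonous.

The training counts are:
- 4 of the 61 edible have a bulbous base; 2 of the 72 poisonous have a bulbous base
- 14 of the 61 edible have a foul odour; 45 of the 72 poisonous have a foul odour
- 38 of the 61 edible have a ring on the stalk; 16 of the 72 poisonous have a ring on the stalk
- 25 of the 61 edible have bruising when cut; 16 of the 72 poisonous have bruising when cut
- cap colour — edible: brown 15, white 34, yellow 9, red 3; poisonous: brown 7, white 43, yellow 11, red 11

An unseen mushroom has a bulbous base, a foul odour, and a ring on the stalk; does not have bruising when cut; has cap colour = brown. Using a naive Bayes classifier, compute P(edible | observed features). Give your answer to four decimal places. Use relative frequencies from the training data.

edible: (61/133) × (4/61) × (14/61) × (38/61) × (36/61) × (15/61) ≈ 0.000624014
poisonous: (72/133) × (2/72) × (45/72) × (16/72) × (56/72) × (7/72) ≈ 0.000157931
P(edible | x) = 0.000624014 / 0.000781945 ≈ 0.7980

0.7980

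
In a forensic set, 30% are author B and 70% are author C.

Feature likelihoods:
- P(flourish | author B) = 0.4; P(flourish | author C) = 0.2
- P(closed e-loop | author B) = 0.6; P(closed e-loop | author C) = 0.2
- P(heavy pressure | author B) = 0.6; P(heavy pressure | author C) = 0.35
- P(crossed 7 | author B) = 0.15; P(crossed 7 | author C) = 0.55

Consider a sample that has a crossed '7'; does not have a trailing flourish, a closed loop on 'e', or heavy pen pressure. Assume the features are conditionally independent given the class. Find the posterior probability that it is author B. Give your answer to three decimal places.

author B: 0.3 × (1−0.4) × (1−0.6) × (1−0.6) × 0.15 = 0.00432
author C: 0.7 × (1−0.2) × (1−0.2) × (1−0.35) × 0.55 = 0.16016
P(author B | x) = 0.00432 / 0.16448 ≈ 0.026

0.026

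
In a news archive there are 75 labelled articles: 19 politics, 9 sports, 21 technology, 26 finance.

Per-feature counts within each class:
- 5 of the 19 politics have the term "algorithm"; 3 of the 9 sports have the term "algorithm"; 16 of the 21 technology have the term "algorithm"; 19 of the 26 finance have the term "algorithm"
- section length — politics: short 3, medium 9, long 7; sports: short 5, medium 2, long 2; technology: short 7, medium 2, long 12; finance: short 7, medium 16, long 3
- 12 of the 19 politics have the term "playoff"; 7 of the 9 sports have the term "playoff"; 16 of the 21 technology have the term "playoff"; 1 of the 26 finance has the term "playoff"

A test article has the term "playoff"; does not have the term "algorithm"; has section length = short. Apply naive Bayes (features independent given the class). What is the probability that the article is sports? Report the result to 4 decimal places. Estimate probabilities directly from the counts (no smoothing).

0.4863

politics: (19/75) × (14/19) × (3/19) × (12/19) ≈ 0.018615
sports: (9/75) × (6/9) × (5/9) × (7/9) ≈ 0.0345679
technology: (21/75) × (5/21) × (7/21) × (16/21) ≈ 0.0169312
finance: (26/75) × (7/26) × (7/26) × (1/26) ≈ 0.000966469
P(sports | x) = 0.0345679 / 0.071080569 ≈ 0.4863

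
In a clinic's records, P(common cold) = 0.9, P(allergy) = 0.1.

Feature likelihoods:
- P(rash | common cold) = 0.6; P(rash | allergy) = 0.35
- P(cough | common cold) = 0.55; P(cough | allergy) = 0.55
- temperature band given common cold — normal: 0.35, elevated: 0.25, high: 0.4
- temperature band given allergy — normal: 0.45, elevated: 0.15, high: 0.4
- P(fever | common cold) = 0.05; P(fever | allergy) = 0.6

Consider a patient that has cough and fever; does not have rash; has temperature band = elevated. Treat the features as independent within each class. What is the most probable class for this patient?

allergy

common cold: 0.9 × (1−0.6) × 0.55 × 0.25 × 0.05 = 0.002475
allergy: 0.1 × (1−0.35) × 0.55 × 0.15 × 0.6 = 0.0032175
Highest score → allergy.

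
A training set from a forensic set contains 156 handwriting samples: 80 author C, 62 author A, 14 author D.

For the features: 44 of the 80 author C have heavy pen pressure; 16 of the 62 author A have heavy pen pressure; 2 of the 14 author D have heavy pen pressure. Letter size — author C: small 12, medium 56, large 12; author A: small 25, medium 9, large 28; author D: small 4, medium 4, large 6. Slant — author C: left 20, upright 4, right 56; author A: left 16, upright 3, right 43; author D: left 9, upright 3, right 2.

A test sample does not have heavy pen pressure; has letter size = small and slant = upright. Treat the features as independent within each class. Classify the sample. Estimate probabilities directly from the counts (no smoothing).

author A

author C: (80/156) × (36/80) × (12/80) × (4/80) ≈ 0.00173077
author A: (62/156) × (46/62) × (25/62) × (3/62) ≈ 0.00575322
author D: (14/156) × (12/14) × (4/14) × (3/14) ≈ 0.00470958
Highest score → author A.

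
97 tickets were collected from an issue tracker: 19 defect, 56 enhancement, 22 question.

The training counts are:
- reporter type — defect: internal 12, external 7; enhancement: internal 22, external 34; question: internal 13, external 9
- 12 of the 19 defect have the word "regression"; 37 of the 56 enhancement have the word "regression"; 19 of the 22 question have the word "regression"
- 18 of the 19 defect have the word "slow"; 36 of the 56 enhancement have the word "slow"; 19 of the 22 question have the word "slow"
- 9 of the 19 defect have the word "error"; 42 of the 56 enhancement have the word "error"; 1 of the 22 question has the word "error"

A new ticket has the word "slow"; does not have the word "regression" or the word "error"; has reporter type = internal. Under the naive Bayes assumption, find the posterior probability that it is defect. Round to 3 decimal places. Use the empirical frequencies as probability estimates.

defect: (19/97) × (12/19) × (7/19) × (18/19) × (10/19) ≈ 0.0227258
enhancement: (56/97) × (22/56) × (19/56) × (36/56) × (14/56) ≈ 0.0123672
question: (22/97) × (13/22) × (3/22) × (19/22) × (21/22) ≈ 0.015066
P(defect | x) = 0.0227258 / 0.050159 ≈ 0.453

0.453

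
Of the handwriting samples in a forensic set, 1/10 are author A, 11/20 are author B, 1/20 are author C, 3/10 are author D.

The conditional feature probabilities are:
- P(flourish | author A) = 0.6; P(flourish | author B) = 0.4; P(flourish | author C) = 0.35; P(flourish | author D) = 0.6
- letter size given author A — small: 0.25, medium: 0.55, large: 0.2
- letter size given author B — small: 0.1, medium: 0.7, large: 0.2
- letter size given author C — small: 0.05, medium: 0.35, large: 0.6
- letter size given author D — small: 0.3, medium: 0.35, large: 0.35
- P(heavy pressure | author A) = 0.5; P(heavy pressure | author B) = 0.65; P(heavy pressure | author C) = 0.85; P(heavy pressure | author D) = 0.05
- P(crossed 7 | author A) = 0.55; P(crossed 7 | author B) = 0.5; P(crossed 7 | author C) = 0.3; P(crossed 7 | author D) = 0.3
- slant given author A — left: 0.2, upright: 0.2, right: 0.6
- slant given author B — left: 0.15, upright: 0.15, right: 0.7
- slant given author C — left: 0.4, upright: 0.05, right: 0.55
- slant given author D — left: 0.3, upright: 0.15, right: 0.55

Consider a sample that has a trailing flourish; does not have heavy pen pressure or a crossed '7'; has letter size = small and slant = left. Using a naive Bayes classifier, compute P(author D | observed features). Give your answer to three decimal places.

0.893

author A: 0.1 × 0.6 × 0.25 × (1−0.5) × (1−0.55) × 0.2 = 0.000675
author B: 0.55 × 0.4 × 0.1 × (1−0.65) × (1−0.5) × 0.15 = 0.0005775
author C: 0.05 × 0.35 × 0.05 × (1−0.85) × (1−0.3) × 0.4 = 0.00003675
author D: 0.3 × 0.6 × 0.3 × (1−0.05) × (1−0.3) × 0.3 = 0.010773
P(author D | x) = 0.010773 / 0.01206225 ≈ 0.893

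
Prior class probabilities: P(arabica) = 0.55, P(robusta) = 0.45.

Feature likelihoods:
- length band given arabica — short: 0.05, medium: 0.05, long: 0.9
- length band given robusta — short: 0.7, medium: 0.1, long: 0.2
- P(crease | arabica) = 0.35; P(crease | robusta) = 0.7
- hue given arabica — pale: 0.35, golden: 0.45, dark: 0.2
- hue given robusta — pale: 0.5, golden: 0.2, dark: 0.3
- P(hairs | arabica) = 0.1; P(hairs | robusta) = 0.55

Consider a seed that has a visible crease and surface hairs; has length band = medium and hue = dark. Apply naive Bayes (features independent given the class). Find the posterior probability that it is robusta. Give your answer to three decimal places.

0.964

arabica: 0.55 × 0.05 × 0.35 × 0.2 × 0.1 = 0.0001925
robusta: 0.45 × 0.1 × 0.7 × 0.3 × 0.55 = 0.0051975
P(robusta | x) = 0.0051975 / 0.00539 ≈ 0.964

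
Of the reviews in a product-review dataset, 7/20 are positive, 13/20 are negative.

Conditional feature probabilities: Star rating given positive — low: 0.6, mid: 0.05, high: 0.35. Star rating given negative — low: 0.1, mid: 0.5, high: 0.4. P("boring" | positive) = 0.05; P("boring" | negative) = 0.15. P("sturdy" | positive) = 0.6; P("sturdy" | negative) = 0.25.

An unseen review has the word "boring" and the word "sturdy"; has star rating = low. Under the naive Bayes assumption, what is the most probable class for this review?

positive: 0.35 × 0.6 × 0.05 × 0.6 = 0.0063
negative: 0.65 × 0.1 × 0.15 × 0.25 = 0.0024375
Highest score → positive.

positive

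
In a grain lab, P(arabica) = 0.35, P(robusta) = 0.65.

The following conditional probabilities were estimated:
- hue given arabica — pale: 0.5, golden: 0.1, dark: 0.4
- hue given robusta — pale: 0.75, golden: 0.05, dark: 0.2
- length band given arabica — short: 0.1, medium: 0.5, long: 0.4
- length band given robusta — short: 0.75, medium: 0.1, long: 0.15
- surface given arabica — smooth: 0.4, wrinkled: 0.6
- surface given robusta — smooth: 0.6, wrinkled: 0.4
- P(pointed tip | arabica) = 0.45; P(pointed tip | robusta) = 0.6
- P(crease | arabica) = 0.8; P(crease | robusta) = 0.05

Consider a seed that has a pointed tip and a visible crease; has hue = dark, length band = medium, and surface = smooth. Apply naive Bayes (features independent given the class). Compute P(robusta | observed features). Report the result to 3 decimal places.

arabica: 0.35 × 0.4 × 0.5 × 0.4 × 0.45 × 0.8 = 0.01008
robusta: 0.65 × 0.2 × 0.1 × 0.6 × 0.6 × 0.05 = 0.000234
P(robusta | x) = 0.000234 / 0.010314 ≈ 0.023

0.023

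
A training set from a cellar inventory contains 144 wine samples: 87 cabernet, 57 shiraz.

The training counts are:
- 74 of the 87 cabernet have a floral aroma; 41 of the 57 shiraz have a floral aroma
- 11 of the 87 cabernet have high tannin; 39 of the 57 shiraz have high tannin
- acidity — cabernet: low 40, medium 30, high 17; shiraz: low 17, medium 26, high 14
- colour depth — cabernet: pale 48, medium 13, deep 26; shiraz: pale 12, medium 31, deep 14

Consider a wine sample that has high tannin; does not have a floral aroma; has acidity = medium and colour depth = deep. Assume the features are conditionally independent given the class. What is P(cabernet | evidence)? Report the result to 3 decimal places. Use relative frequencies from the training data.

cabernet: (87/144) × (13/87) × (11/87) × (30/87) × (26/87) ≈ 0.00117628
shiraz: (57/144) × (16/57) × (39/57) × (26/57) × (14/57) ≈ 0.00851724
P(cabernet | x) = 0.00117628 / 0.00969352 ≈ 0.121

0.121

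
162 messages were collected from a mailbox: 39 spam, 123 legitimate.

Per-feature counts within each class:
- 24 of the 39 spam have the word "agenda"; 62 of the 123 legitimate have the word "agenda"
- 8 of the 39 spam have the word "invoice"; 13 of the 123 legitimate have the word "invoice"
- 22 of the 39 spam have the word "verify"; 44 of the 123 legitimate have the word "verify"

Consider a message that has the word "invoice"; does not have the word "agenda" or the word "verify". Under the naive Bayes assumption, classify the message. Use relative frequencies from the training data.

spam: (39/162) × (15/39) × (8/39) × (17/39) ≈ 0.00827915
legitimate: (123/162) × (61/123) × (13/123) × (79/123) ≈ 0.0255608
Highest score → legitimate.

legitimate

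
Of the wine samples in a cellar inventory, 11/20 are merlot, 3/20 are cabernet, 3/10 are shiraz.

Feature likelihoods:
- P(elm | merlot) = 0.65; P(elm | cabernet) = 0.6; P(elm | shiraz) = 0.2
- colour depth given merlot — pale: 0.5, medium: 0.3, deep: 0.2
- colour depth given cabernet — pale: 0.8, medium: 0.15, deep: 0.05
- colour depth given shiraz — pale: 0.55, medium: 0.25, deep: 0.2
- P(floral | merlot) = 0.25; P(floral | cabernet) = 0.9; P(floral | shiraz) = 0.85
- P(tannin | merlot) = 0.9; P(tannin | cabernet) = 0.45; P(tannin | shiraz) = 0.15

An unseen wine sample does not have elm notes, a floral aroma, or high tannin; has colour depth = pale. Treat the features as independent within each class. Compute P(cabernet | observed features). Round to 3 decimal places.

0.099

merlot: 0.55 × (1−0.65) × 0.5 × (1−0.25) × (1−0.9) = 0.00721875
cabernet: 0.15 × (1−0.6) × 0.8 × (1−0.9) × (1−0.45) = 0.00264
shiraz: 0.3 × (1−0.2) × 0.55 × (1−0.85) × (1−0.15) = 0.01683
P(cabernet | x) = 0.00264 / 0.02668875 ≈ 0.099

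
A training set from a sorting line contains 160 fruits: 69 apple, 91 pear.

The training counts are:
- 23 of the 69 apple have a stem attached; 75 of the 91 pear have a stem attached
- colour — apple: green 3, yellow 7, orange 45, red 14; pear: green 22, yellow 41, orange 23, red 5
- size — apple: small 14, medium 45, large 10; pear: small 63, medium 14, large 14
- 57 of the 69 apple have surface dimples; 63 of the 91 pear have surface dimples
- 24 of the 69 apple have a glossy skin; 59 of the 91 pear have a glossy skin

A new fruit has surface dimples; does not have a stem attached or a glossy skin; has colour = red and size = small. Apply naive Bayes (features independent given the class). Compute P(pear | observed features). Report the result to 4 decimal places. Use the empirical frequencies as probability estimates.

apple: (69/160) × (46/69) × (14/69) × (14/69) × (57/69) × (45/69) ≈ 0.00637654
pear: (91/160) × (16/91) × (5/91) × (63/91) × (63/91) × (32/91) ≈ 0.000926052
P(pear | x) = 0.000926052 / 0.007302592 ≈ 0.1268

0.1268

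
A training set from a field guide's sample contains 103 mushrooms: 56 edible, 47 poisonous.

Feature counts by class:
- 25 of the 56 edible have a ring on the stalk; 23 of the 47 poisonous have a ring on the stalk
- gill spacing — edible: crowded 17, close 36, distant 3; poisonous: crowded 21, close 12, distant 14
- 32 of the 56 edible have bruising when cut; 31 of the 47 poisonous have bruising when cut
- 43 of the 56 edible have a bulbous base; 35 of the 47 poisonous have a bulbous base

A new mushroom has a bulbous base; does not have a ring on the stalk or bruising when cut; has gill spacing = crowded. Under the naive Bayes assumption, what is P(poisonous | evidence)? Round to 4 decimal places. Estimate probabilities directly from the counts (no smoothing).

edible: (56/103) × (31/56) × (17/56) × (24/56) × (43/56) ≈ 0.0300669
poisonous: (47/103) × (24/47) × (21/47) × (16/47) × (35/47) ≈ 0.0263929
P(poisonous | x) = 0.0263929 / 0.0564598 ≈ 0.4675

0.4675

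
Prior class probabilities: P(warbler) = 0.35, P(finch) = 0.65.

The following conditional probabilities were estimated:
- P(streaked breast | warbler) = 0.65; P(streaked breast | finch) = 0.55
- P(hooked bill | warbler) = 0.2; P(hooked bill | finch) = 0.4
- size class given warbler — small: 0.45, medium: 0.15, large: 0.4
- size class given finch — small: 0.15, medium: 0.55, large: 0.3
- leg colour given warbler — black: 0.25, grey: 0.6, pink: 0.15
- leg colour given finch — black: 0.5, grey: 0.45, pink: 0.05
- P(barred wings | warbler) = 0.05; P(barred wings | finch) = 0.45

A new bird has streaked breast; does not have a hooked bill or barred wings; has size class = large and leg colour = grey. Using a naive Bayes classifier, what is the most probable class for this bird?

warbler: 0.35 × 0.65 × (1−0.2) × 0.4 × 0.6 × (1−0.05) = 0.041496
finch: 0.65 × 0.55 × (1−0.4) × 0.3 × 0.45 × (1−0.45) = 0.015926625
Highest score → warbler.

warbler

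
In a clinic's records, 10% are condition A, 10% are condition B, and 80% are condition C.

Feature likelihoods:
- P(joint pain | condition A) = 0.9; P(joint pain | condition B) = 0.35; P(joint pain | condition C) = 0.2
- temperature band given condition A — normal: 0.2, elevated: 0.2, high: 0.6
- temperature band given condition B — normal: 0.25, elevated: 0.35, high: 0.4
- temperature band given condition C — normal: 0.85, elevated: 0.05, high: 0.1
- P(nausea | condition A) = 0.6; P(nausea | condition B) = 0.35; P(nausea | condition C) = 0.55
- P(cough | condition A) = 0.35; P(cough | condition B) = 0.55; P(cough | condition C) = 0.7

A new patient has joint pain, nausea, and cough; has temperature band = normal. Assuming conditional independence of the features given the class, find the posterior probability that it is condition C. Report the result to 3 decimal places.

condition A: 0.1 × 0.9 × 0.2 × 0.6 × 0.35 = 0.00378
condition B: 0.1 × 0.35 × 0.25 × 0.35 × 0.55 = 0.001684375
condition C: 0.8 × 0.2 × 0.85 × 0.55 × 0.7 = 0.05236
P(condition C | x) = 0.05236 / 0.057824375 ≈ 0.906

0.906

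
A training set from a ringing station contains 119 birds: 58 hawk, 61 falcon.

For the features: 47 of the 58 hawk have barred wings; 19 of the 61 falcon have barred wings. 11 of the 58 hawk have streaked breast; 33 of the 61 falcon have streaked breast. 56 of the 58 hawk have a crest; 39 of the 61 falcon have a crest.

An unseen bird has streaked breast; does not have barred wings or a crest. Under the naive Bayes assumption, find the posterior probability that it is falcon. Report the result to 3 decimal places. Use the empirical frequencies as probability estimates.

hawk: (58/119) × (11/58) × (11/58) × (2/58) ≈ 0.000604522
falcon: (61/119) × (42/61) × (33/61) × (22/61) ≈ 0.0688619
P(falcon | x) = 0.0688619 / 0.069466422 ≈ 0.991

0.991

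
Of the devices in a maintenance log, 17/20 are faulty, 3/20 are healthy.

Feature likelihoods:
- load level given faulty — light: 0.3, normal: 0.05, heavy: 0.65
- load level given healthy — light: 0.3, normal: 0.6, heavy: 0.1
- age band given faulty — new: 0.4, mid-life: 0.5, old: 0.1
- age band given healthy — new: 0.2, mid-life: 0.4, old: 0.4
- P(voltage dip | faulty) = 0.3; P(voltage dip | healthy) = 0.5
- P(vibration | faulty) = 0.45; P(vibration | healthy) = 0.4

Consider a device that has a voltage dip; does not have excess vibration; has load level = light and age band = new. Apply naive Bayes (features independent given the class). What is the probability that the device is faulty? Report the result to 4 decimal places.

faulty: 0.85 × 0.3 × 0.4 × 0.3 × (1−0.45) = 0.01683
healthy: 0.15 × 0.3 × 0.2 × 0.5 × (1−0.4) = 0.0027
P(faulty | x) = 0.01683 / 0.01953 ≈ 0.8618

0.8618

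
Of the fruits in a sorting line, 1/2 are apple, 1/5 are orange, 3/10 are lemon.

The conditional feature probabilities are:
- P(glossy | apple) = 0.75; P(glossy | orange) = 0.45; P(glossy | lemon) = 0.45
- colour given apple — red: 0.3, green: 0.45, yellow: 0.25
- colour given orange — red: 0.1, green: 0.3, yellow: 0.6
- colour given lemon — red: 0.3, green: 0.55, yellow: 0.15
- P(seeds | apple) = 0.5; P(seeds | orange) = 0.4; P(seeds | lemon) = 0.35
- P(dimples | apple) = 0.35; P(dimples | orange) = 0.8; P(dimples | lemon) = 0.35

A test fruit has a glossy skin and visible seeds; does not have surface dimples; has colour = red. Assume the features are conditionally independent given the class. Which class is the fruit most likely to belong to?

apple

apple: 0.5 × 0.75 × 0.3 × 0.5 × (1−0.35) = 0.0365625
orange: 0.2 × 0.45 × 0.1 × 0.4 × (1−0.8) = 0.00072
lemon: 0.3 × 0.45 × 0.3 × 0.35 × (1−0.35) = 0.00921375
Highest score → apple.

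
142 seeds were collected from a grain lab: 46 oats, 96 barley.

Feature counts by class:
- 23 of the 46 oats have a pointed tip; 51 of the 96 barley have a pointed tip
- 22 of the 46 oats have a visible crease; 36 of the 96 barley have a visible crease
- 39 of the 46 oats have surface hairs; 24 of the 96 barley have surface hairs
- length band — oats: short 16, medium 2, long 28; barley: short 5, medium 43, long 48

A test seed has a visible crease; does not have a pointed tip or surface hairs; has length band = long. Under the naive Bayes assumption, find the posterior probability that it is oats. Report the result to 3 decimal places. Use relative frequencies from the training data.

oats: (46/142) × (23/46) × (22/46) × (7/46) × (28/46) ≈ 0.00717538
barley: (96/142) × (45/96) × (36/96) × (72/96) × (48/96) ≈ 0.0445643
P(oats | x) = 0.00717538 / 0.05173968 ≈ 0.139

0.139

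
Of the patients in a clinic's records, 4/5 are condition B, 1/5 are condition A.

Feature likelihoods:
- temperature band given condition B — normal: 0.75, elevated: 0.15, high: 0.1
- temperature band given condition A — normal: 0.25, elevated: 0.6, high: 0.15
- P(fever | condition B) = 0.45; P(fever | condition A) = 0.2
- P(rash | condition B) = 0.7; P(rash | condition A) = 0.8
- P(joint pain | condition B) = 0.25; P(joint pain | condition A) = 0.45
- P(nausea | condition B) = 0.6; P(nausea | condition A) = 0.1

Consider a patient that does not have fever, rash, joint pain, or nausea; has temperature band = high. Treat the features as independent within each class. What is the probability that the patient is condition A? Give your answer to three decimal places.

condition B: 0.8 × 0.1 × (1−0.45) × (1−0.7) × (1−0.25) × (1−0.6) = 0.00396
condition A: 0.2 × 0.15 × (1−0.2) × (1−0.8) × (1−0.45) × (1−0.1) = 0.002376
P(condition A | x) = 0.002376 / 0.006336 ≈ 0.375

0.375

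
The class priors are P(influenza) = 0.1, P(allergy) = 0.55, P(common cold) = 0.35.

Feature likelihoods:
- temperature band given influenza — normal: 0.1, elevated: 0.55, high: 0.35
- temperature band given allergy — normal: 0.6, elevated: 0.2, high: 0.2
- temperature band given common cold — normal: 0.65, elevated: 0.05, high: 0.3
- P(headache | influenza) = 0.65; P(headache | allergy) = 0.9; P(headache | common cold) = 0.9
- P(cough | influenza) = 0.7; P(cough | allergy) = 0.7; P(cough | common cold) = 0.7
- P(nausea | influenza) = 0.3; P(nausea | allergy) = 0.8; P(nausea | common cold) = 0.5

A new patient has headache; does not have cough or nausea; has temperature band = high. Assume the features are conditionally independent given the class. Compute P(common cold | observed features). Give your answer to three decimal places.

0.569

influenza: 0.1 × 0.35 × 0.65 × (1−0.7) × (1−0.3) = 0.0047775
allergy: 0.55 × 0.2 × 0.9 × (1−0.7) × (1−0.8) = 0.00594
common cold: 0.35 × 0.3 × 0.9 × (1−0.7) × (1−0.5) = 0.014175
P(common cold | x) = 0.014175 / 0.0248925 ≈ 0.569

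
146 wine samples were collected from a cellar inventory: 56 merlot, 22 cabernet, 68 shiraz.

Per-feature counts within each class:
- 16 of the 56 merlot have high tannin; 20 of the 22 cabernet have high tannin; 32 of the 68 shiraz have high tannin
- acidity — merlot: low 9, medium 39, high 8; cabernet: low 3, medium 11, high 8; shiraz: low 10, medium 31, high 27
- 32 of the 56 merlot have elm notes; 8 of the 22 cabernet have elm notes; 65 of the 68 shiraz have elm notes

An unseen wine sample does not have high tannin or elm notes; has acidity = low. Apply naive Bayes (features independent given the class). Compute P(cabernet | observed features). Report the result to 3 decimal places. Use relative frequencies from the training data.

merlot: (56/146) × (40/56) × (9/56) × (24/56) ≈ 0.0188706
cabernet: (22/146) × (2/22) × (3/22) × (14/22) ≈ 0.00118872
shiraz: (68/146) × (36/68) × (10/68) × (3/68) ≈ 0.00159975
P(cabernet | x) = 0.00118872 / 0.02165907 ≈ 0.055

0.055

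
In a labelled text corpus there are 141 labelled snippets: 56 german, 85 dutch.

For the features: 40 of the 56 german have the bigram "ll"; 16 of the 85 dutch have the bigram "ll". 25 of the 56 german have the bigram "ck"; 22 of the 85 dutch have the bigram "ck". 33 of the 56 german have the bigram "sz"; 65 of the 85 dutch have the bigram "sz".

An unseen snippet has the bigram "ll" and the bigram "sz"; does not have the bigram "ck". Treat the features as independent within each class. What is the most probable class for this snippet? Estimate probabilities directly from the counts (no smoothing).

german

german: (56/141) × (40/56) × (31/56) × (33/56) ≈ 0.0925423
dutch: (85/141) × (16/85) × (63/85) × (65/85) ≈ 0.0643157
Highest score → german.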